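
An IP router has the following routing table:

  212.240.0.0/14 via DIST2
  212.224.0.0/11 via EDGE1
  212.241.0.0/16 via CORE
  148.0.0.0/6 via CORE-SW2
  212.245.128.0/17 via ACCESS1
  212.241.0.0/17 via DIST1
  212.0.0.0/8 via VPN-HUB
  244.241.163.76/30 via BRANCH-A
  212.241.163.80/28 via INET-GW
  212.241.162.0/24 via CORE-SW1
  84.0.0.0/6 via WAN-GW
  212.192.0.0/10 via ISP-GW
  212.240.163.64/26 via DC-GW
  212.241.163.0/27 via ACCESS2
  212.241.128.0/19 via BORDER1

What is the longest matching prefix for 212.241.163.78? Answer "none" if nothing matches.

Entries matching 212.241.163.78:
  212.0.0.0/8 (212.0.0.0 - 212.255.255.255)
  212.192.0.0/10 (212.192.0.0 - 212.255.255.255)
  212.224.0.0/11 (212.224.0.0 - 212.255.255.255)
  212.240.0.0/14 (212.240.0.0 - 212.243.255.255)
  212.241.0.0/16 (212.241.0.0 - 212.241.255.255)
Most specific is 212.241.0.0/16.

212.241.0.0/16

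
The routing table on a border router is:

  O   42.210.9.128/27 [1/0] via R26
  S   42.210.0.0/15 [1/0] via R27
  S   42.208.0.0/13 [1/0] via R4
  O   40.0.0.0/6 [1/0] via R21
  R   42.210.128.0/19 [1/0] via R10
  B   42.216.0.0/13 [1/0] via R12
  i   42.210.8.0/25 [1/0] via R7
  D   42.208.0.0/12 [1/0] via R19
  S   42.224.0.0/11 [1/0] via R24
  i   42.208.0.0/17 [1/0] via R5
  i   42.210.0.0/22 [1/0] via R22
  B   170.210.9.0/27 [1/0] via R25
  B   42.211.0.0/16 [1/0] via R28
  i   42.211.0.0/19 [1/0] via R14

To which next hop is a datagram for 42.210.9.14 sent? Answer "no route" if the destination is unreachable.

R27

Routes whose prefix contains 42.210.9.14:
  40.0.0.0/6 (40.0.0.0 - 43.255.255.255) -> R21
  42.208.0.0/12 (42.208.0.0 - 42.223.255.255) -> R19
  42.208.0.0/13 (42.208.0.0 - 42.215.255.255) -> R4
  42.210.0.0/15 (42.210.0.0 - 42.211.255.255) -> R27
More-specific entries that do NOT match:
  42.210.9.128/27 (42.210.9.128 - 42.210.9.159) does not contain 42.210.9.14
  170.210.9.0/27 (170.210.9.0 - 170.210.9.31) does not contain 42.210.9.14
  42.210.8.0/25 (42.210.8.0 - 42.210.8.127) does not contain 42.210.9.14
  42.210.0.0/22 (42.210.0.0 - 42.210.3.255) does not contain 42.210.9.14
  42.210.128.0/19 (42.210.128.0 - 42.210.159.255) does not contain 42.210.9.14
  42.211.0.0/19 (42.211.0.0 - 42.211.31.255) does not contain 42.210.9.14
  42.208.0.0/17 (42.208.0.0 - 42.208.127.255) does not contain 42.210.9.14
  42.211.0.0/16 (42.211.0.0 - 42.211.255.255) does not contain 42.210.9.14
Longest matching prefix is /15 -> next hop R27.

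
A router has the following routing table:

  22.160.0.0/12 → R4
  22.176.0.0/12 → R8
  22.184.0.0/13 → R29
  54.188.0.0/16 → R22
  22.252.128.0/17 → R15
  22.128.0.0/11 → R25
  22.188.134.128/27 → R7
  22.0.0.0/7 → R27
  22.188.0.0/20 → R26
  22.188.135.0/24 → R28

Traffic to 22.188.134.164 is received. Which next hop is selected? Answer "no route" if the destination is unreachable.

Routes whose prefix contains 22.188.134.164:
  22.0.0.0/7 (22.0.0.0 - 23.255.255.255) -> R27
  22.176.0.0/12 (22.176.0.0 - 22.191.255.255) -> R8
  22.184.0.0/13 (22.184.0.0 - 22.191.255.255) -> R29
More-specific entries that do NOT match:
  22.188.134.128/27 (22.188.134.128 - 22.188.134.159) does not contain 22.188.134.164
  22.188.135.0/24 (22.188.135.0 - 22.188.135.255) does not contain 22.188.134.164
  22.188.0.0/20 (22.188.0.0 - 22.188.15.255) does not contain 22.188.134.164
  22.252.128.0/17 (22.252.128.0 - 22.252.255.255) does not contain 22.188.134.164
  54.188.0.0/16 (54.188.0.0 - 54.188.255.255) does not contain 22.188.134.164
Longest matching prefix is /13 -> next hop R29.

R29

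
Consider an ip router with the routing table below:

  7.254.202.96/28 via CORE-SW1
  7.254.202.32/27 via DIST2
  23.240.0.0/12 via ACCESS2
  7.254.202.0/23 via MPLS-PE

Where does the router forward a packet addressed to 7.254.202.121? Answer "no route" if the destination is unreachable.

Routes whose prefix contains 7.254.202.121:
  7.254.202.0/23 (7.254.202.0 - 7.254.203.255) -> MPLS-PE
More-specific entries that do NOT match:
  7.254.202.96/28 (7.254.202.96 - 7.254.202.111) does not contain 7.254.202.121
  7.254.202.32/27 (7.254.202.32 - 7.254.202.63) does not contain 7.254.202.121
Longest matching prefix is /23 -> next hop MPLS-PE.

MPLS-PE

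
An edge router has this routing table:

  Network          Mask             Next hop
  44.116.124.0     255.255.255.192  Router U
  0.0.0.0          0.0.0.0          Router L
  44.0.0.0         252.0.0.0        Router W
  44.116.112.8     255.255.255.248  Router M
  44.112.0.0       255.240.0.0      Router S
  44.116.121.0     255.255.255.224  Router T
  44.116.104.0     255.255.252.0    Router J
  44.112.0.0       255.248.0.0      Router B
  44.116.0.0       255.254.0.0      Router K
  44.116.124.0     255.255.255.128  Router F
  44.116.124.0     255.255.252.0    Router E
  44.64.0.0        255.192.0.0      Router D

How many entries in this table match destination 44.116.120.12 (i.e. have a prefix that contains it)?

6

Prefixes containing 44.116.120.12:
  0.0.0.0/0 (default, matches everything)
  44.0.0.0/6 (44.0.0.0 - 47.255.255.255)
  44.64.0.0/10 (44.64.0.0 - 44.127.255.255)
  44.112.0.0/12 (44.112.0.0 - 44.127.255.255)
  44.112.0.0/13 (44.112.0.0 - 44.119.255.255)
  44.116.0.0/15 (44.116.0.0 - 44.117.255.255)
Total matching entries: 6.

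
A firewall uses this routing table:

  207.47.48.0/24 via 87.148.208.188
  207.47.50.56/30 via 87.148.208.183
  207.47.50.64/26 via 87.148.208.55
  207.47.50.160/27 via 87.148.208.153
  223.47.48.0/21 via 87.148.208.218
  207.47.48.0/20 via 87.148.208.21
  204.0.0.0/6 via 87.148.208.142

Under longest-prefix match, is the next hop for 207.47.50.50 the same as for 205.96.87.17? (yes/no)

207.47.50.50: longest match 207.47.48.0/20 -> 87.148.208.21
205.96.87.17: longest match 204.0.0.0/6 -> 87.148.208.142

no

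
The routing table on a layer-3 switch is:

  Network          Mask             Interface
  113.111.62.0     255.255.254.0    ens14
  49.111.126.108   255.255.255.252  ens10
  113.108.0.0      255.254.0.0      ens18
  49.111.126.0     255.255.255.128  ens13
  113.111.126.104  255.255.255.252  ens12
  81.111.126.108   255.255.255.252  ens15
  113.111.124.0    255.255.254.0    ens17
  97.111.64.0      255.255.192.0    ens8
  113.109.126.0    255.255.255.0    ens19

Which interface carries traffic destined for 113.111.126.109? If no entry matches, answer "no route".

no route

No entry's prefix contains 113.111.126.109; there is no default route.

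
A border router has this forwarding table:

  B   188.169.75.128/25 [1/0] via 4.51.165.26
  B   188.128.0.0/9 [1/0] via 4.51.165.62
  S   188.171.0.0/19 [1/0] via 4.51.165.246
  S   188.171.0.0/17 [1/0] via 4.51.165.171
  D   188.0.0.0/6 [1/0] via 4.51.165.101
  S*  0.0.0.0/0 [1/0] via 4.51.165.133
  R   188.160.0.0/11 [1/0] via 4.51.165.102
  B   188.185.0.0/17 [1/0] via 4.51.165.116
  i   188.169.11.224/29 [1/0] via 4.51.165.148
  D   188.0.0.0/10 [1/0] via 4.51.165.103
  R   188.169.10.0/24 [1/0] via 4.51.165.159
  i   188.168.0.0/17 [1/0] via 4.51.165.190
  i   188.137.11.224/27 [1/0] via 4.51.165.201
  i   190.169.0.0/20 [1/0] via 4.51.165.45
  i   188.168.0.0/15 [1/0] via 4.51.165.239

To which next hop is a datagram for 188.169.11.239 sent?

4.51.165.239

Routes whose prefix contains 188.169.11.239:
  0.0.0.0/0 (default, matches everything) -> 4.51.165.133
  188.0.0.0/6 (188.0.0.0 - 191.255.255.255) -> 4.51.165.101
  188.128.0.0/9 (188.128.0.0 - 188.255.255.255) -> 4.51.165.62
  188.160.0.0/11 (188.160.0.0 - 188.191.255.255) -> 4.51.165.102
  188.168.0.0/15 (188.168.0.0 - 188.169.255.255) -> 4.51.165.239
More-specific entries that do NOT match:
  188.169.11.224/29 (188.169.11.224 - 188.169.11.231) does not contain 188.169.11.239
  188.137.11.224/27 (188.137.11.224 - 188.137.11.255) does not contain 188.169.11.239
  188.169.75.128/25 (188.169.75.128 - 188.169.75.255) does not contain 188.169.11.239
  188.169.10.0/24 (188.169.10.0 - 188.169.10.255) does not contain 188.169.11.239
  190.169.0.0/20 (190.169.0.0 - 190.169.15.255) does not contain 188.169.11.239
  188.171.0.0/19 (188.171.0.0 - 188.171.31.255) does not contain 188.169.11.239
  188.171.0.0/17 (188.171.0.0 - 188.171.127.255) does not contain 188.169.11.239
  188.185.0.0/17 (188.185.0.0 - 188.185.127.255) does not contain 188.169.11.239
  188.168.0.0/17 (188.168.0.0 - 188.168.127.255) does not contain 188.169.11.239
Longest matching prefix is /15 -> next hop 4.51.165.239.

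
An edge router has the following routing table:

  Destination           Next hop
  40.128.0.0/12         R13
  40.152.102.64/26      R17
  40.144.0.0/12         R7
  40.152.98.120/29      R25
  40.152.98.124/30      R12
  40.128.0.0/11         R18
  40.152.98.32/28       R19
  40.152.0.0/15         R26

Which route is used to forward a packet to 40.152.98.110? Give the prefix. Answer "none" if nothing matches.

Entries matching 40.152.98.110:
  40.128.0.0/11 (40.128.0.0 - 40.159.255.255)
  40.144.0.0/12 (40.144.0.0 - 40.159.255.255)
  40.152.0.0/15 (40.152.0.0 - 40.153.255.255)
Most specific is 40.152.0.0/15.

40.152.0.0/15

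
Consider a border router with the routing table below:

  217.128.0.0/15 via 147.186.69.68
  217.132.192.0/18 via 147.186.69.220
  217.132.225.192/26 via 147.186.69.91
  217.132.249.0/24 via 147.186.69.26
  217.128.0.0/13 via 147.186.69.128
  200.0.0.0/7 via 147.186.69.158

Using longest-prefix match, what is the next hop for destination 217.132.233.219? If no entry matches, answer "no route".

147.186.69.220

Routes whose prefix contains 217.132.233.219:
  217.128.0.0/13 (217.128.0.0 - 217.135.255.255) -> 147.186.69.128
  217.132.192.0/18 (217.132.192.0 - 217.132.255.255) -> 147.186.69.220
More-specific entries that do NOT match:
  217.132.225.192/26 (217.132.225.192 - 217.132.225.255) does not contain 217.132.233.219
  217.132.249.0/24 (217.132.249.0 - 217.132.249.255) does not contain 217.132.233.219
Longest matching prefix is /18 -> next hop 147.186.69.220.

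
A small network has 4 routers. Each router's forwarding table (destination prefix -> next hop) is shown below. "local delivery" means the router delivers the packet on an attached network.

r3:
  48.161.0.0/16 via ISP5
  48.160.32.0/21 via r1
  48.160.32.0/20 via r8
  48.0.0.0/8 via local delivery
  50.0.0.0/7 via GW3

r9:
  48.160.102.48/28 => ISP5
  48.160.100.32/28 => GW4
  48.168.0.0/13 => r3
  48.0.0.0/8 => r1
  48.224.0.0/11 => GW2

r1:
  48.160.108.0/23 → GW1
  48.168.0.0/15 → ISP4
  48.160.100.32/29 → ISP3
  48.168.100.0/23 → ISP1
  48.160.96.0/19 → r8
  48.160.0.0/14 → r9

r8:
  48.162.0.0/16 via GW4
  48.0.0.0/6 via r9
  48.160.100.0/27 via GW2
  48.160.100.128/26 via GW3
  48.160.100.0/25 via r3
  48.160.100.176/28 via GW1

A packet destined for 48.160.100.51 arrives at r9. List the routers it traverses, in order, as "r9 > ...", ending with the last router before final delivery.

At r9: longest match for 48.160.100.51 is 48.0.0.0/8 -> r1
At r1: longest match for 48.160.100.51 is 48.160.96.0/19 -> r8
At r8: longest match for 48.160.100.51 is 48.160.100.0/25 -> r3
At r3: longest match for 48.160.100.51 is 48.0.0.0/8 -> local delivery

r9 > r1 > r8 > r3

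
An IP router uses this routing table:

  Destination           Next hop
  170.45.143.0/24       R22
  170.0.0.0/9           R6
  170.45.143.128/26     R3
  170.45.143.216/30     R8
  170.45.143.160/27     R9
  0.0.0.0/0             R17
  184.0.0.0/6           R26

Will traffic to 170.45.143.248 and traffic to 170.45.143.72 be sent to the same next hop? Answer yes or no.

yes

170.45.143.248: longest match 170.45.143.0/24 -> R22
170.45.143.72: longest match 170.45.143.0/24 -> R22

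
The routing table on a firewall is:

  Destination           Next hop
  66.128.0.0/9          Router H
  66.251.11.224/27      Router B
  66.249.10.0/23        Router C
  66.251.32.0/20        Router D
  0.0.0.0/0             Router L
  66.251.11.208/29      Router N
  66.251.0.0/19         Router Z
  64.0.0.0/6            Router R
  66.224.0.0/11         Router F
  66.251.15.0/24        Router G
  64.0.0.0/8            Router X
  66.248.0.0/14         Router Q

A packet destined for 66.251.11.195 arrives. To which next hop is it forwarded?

Routes whose prefix contains 66.251.11.195:
  0.0.0.0/0 (default, matches everything) -> Router L
  64.0.0.0/6 (64.0.0.0 - 67.255.255.255) -> Router R
  66.128.0.0/9 (66.128.0.0 - 66.255.255.255) -> Router H
  66.224.0.0/11 (66.224.0.0 - 66.255.255.255) -> Router F
  66.248.0.0/14 (66.248.0.0 - 66.251.255.255) -> Router Q
  66.251.0.0/19 (66.251.0.0 - 66.251.31.255) -> Router Z
More-specific entries that do NOT match:
  66.251.11.208/29 (66.251.11.208 - 66.251.11.215) does not contain 66.251.11.195
  66.251.11.224/27 (66.251.11.224 - 66.251.11.255) does not contain 66.251.11.195
  66.251.15.0/24 (66.251.15.0 - 66.251.15.255) does not contain 66.251.11.195
  66.249.10.0/23 (66.249.10.0 - 66.249.11.255) does not contain 66.251.11.195
  66.251.32.0/20 (66.251.32.0 - 66.251.47.255) does not contain 66.251.11.195
Longest matching prefix is /19 -> next hop Router Z.

Router Z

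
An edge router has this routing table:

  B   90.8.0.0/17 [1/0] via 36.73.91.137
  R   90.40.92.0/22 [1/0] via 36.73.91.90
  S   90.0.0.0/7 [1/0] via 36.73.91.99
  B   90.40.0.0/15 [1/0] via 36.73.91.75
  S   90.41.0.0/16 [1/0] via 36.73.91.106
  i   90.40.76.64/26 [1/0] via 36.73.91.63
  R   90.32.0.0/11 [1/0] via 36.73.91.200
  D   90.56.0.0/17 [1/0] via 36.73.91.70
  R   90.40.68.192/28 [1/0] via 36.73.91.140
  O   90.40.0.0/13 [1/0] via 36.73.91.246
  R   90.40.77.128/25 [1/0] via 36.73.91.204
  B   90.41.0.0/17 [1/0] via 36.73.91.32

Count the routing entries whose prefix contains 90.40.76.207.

4

Prefixes containing 90.40.76.207:
  90.0.0.0/7 (90.0.0.0 - 91.255.255.255)
  90.32.0.0/11 (90.32.0.0 - 90.63.255.255)
  90.40.0.0/13 (90.40.0.0 - 90.47.255.255)
  90.40.0.0/15 (90.40.0.0 - 90.41.255.255)
Total matching entries: 4.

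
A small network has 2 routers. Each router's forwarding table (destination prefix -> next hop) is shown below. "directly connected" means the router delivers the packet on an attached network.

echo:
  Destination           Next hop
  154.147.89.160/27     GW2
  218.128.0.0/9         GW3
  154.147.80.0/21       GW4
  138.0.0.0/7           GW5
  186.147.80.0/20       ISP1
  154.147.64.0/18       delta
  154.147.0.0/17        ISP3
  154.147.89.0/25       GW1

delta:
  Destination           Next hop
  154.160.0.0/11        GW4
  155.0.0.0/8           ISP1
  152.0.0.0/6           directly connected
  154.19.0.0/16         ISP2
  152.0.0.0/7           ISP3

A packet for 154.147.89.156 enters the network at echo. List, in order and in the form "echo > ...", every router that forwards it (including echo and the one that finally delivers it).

echo > delta

At echo: longest match for 154.147.89.156 is 154.147.64.0/18 -> delta
At delta: longest match for 154.147.89.156 is 152.0.0.0/6 -> directly connected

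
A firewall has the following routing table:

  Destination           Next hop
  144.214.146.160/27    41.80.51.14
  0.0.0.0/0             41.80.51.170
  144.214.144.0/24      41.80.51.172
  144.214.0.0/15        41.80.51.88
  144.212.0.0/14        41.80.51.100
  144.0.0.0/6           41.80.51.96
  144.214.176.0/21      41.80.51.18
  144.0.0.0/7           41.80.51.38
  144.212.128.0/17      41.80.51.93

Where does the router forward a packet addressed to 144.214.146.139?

Routes whose prefix contains 144.214.146.139:
  0.0.0.0/0 (default, matches everything) -> 41.80.51.170
  144.0.0.0/6 (144.0.0.0 - 147.255.255.255) -> 41.80.51.96
  144.0.0.0/7 (144.0.0.0 - 145.255.255.255) -> 41.80.51.38
  144.212.0.0/14 (144.212.0.0 - 144.215.255.255) -> 41.80.51.100
  144.214.0.0/15 (144.214.0.0 - 144.215.255.255) -> 41.80.51.88
More-specific entries that do NOT match:
  144.214.146.160/27 (144.214.146.160 - 144.214.146.191) does not contain 144.214.146.139
  144.214.144.0/24 (144.214.144.0 - 144.214.144.255) does not contain 144.214.146.139
  144.214.176.0/21 (144.214.176.0 - 144.214.183.255) does not contain 144.214.146.139
  144.212.128.0/17 (144.212.128.0 - 144.212.255.255) does not contain 144.214.146.139
Longest matching prefix is /15 -> next hop 41.80.51.88.

41.80.51.88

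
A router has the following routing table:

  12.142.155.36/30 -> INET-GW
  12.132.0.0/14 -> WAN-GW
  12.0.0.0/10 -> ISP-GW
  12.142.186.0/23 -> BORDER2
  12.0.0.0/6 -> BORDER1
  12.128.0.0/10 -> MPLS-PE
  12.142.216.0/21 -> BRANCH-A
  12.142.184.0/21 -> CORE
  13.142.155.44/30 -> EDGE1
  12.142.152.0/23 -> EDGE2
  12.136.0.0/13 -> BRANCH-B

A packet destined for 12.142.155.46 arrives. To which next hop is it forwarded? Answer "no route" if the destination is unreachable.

Routes whose prefix contains 12.142.155.46:
  12.0.0.0/6 (12.0.0.0 - 15.255.255.255) -> BORDER1
  12.128.0.0/10 (12.128.0.0 - 12.191.255.255) -> MPLS-PE
  12.136.0.0/13 (12.136.0.0 - 12.143.255.255) -> BRANCH-B
More-specific entries that do NOT match:
  12.142.155.36/30 (12.142.155.36 - 12.142.155.39) does not contain 12.142.155.46
  13.142.155.44/30 (13.142.155.44 - 13.142.155.47) does not contain 12.142.155.46
  12.142.186.0/23 (12.142.186.0 - 12.142.187.255) does not contain 12.142.155.46
  12.142.152.0/23 (12.142.152.0 - 12.142.153.255) does not contain 12.142.155.46
  12.142.216.0/21 (12.142.216.0 - 12.142.223.255) does not contain 12.142.155.46
  12.142.184.0/21 (12.142.184.0 - 12.142.191.255) does not contain 12.142.155.46
  12.132.0.0/14 (12.132.0.0 - 12.135.255.255) does not contain 12.142.155.46
Longest matching prefix is /13 -> next hop BRANCH-B.

BRANCH-B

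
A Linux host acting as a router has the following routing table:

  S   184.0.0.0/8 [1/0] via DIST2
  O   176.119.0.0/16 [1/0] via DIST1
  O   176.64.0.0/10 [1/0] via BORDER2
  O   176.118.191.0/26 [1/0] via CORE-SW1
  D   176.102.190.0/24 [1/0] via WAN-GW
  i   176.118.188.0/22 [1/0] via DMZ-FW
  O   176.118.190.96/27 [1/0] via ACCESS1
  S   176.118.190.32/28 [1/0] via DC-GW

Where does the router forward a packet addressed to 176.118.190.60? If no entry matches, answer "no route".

DMZ-FW

Routes whose prefix contains 176.118.190.60:
  176.64.0.0/10 (176.64.0.0 - 176.127.255.255) -> BORDER2
  176.118.188.0/22 (176.118.188.0 - 176.118.191.255) -> DMZ-FW
More-specific entries that do NOT match:
  176.118.190.32/28 (176.118.190.32 - 176.118.190.47) does not contain 176.118.190.60
  176.118.190.96/27 (176.118.190.96 - 176.118.190.127) does not contain 176.118.190.60
  176.118.191.0/26 (176.118.191.0 - 176.118.191.63) does not contain 176.118.190.60
  176.102.190.0/24 (176.102.190.0 - 176.102.190.255) does not contain 176.118.190.60
Longest matching prefix is /22 -> next hop DMZ-FW.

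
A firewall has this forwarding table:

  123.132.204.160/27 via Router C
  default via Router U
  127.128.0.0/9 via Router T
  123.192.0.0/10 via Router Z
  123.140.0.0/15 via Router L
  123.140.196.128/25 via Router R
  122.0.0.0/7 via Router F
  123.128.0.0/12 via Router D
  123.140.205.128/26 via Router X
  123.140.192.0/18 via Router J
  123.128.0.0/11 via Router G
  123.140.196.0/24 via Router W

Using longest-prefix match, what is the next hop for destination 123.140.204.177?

Routes whose prefix contains 123.140.204.177:
  0.0.0.0/0 (default, matches everything) -> Router U
  122.0.0.0/7 (122.0.0.0 - 123.255.255.255) -> Router F
  123.128.0.0/11 (123.128.0.0 - 123.159.255.255) -> Router G
  123.128.0.0/12 (123.128.0.0 - 123.143.255.255) -> Router D
  123.140.0.0/15 (123.140.0.0 - 123.141.255.255) -> Router L
  123.140.192.0/18 (123.140.192.0 - 123.140.255.255) -> Router J
More-specific entries that do NOT match:
  123.132.204.160/27 (123.132.204.160 - 123.132.204.191) does not contain 123.140.204.177
  123.140.205.128/26 (123.140.205.128 - 123.140.205.191) does not contain 123.140.204.177
  123.140.196.128/25 (123.140.196.128 - 123.140.196.255) does not contain 123.140.204.177
  123.140.196.0/24 (123.140.196.0 - 123.140.196.255) does not contain 123.140.204.177
Longest matching prefix is /18 -> next hop Router J.

Router J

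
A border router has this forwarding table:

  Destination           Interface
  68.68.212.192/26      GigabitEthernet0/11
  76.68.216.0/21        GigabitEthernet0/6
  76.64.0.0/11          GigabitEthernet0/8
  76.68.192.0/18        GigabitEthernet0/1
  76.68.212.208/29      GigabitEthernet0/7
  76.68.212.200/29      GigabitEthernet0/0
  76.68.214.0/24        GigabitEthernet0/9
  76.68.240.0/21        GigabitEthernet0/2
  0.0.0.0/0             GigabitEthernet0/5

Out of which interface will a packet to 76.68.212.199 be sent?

GigabitEthernet0/1

Routes whose prefix contains 76.68.212.199:
  0.0.0.0/0 (default, matches everything) -> GigabitEthernet0/5
  76.64.0.0/11 (76.64.0.0 - 76.95.255.255) -> GigabitEthernet0/8
  76.68.192.0/18 (76.68.192.0 - 76.68.255.255) -> GigabitEthernet0/1
More-specific entries that do NOT match:
  76.68.212.208/29 (76.68.212.208 - 76.68.212.215) does not contain 76.68.212.199
  76.68.212.200/29 (76.68.212.200 - 76.68.212.207) does not contain 76.68.212.199
  68.68.212.192/26 (68.68.212.192 - 68.68.212.255) does not contain 76.68.212.199
  76.68.214.0/24 (76.68.214.0 - 76.68.214.255) does not contain 76.68.212.199
  76.68.216.0/21 (76.68.216.0 - 76.68.223.255) does not contain 76.68.212.199
  76.68.240.0/21 (76.68.240.0 - 76.68.247.255) does not contain 76.68.212.199
Longest matching prefix is /18 -> interface GigabitEthernet0/1.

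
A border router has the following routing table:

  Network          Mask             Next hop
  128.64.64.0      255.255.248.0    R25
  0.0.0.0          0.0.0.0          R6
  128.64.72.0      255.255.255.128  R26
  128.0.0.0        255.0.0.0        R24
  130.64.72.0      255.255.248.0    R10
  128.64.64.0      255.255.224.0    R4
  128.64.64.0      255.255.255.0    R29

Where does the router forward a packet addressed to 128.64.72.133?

R4

Routes whose prefix contains 128.64.72.133:
  0.0.0.0/0 (default, matches everything) -> R6
  128.0.0.0/8 (128.0.0.0 - 128.255.255.255) -> R24
  128.64.64.0/19 (128.64.64.0 - 128.64.95.255) -> R4
More-specific entries that do NOT match:
  128.64.72.0/25 (128.64.72.0 - 128.64.72.127) does not contain 128.64.72.133
  128.64.64.0/24 (128.64.64.0 - 128.64.64.255) does not contain 128.64.72.133
  128.64.64.0/21 (128.64.64.0 - 128.64.71.255) does not contain 128.64.72.133
  130.64.72.0/21 (130.64.72.0 - 130.64.79.255) does not contain 128.64.72.133
Longest matching prefix is /19 -> next hop R4.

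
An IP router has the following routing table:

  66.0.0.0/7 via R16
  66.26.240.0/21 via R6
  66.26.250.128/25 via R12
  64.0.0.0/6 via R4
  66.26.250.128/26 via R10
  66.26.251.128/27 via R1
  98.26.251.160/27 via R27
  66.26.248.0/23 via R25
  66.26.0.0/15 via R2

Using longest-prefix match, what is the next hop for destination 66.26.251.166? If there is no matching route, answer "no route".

Routes whose prefix contains 66.26.251.166:
  64.0.0.0/6 (64.0.0.0 - 67.255.255.255) -> R4
  66.0.0.0/7 (66.0.0.0 - 67.255.255.255) -> R16
  66.26.0.0/15 (66.26.0.0 - 66.27.255.255) -> R2
More-specific entries that do NOT match:
  66.26.251.128/27 (66.26.251.128 - 66.26.251.159) does not contain 66.26.251.166
  98.26.251.160/27 (98.26.251.160 - 98.26.251.191) does not contain 66.26.251.166
  66.26.250.128/26 (66.26.250.128 - 66.26.250.191) does not contain 66.26.251.166
  66.26.250.128/25 (66.26.250.128 - 66.26.250.255) does not contain 66.26.251.166
  66.26.248.0/23 (66.26.248.0 - 66.26.249.255) does not contain 66.26.251.166
  66.26.240.0/21 (66.26.240.0 - 66.26.247.255) does not contain 66.26.251.166
Longest matching prefix is /15 -> next hop R2.

R2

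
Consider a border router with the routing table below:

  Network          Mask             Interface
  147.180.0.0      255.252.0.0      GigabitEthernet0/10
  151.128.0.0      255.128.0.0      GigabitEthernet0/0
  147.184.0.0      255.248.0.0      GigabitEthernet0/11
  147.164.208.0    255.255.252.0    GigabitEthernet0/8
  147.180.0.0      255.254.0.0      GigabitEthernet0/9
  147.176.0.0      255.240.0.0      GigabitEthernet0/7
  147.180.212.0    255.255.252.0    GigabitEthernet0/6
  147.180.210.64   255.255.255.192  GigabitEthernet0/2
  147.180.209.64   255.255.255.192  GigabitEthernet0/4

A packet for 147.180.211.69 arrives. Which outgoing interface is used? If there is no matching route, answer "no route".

Routes whose prefix contains 147.180.211.69:
  147.176.0.0/12 (147.176.0.0 - 147.191.255.255) -> GigabitEthernet0/7
  147.180.0.0/14 (147.180.0.0 - 147.183.255.255) -> GigabitEthernet0/10
  147.180.0.0/15 (147.180.0.0 - 147.181.255.255) -> GigabitEthernet0/9
More-specific entries that do NOT match:
  147.180.210.64/26 (147.180.210.64 - 147.180.210.127) does not contain 147.180.211.69
  147.180.209.64/26 (147.180.209.64 - 147.180.209.127) does not contain 147.180.211.69
  147.164.208.0/22 (147.164.208.0 - 147.164.211.255) does not contain 147.180.211.69
  147.180.212.0/22 (147.180.212.0 - 147.180.215.255) does not contain 147.180.211.69
Longest matching prefix is /15 -> interface GigabitEthernet0/9.

GigabitEthernet0/9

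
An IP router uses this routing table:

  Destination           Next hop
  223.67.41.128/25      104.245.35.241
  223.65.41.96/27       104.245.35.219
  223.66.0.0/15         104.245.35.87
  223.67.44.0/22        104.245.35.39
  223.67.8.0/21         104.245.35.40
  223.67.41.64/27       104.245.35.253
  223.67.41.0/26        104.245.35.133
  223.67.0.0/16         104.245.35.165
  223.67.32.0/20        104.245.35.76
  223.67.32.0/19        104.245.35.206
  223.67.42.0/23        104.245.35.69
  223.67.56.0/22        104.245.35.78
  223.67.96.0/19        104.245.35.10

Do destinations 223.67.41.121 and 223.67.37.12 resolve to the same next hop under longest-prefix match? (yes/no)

yes

223.67.41.121: longest match 223.67.32.0/20 -> 104.245.35.76
223.67.37.12: longest match 223.67.32.0/20 -> 104.245.35.76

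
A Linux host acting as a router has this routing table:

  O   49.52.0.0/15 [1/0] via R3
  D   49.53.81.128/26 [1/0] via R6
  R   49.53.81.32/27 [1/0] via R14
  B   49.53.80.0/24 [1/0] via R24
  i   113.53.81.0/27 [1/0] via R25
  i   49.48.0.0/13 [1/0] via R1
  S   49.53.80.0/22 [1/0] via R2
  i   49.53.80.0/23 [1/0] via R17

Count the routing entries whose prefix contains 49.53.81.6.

4

Prefixes containing 49.53.81.6:
  49.48.0.0/13 (49.48.0.0 - 49.55.255.255)
  49.52.0.0/15 (49.52.0.0 - 49.53.255.255)
  49.53.80.0/22 (49.53.80.0 - 49.53.83.255)
  49.53.80.0/23 (49.53.80.0 - 49.53.81.255)
Total matching entries: 4.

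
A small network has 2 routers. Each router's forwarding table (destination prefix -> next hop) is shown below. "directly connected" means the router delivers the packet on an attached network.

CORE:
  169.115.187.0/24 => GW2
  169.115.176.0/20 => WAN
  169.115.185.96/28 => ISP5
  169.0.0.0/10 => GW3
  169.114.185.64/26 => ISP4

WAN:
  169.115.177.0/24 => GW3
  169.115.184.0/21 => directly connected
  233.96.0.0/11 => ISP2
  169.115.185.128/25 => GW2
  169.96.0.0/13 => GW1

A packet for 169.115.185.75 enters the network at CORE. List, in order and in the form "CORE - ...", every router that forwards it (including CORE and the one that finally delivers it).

At CORE: longest match for 169.115.185.75 is 169.115.176.0/20 -> WAN
At WAN: longest match for 169.115.185.75 is 169.115.184.0/21 -> directly connected

CORE - WAN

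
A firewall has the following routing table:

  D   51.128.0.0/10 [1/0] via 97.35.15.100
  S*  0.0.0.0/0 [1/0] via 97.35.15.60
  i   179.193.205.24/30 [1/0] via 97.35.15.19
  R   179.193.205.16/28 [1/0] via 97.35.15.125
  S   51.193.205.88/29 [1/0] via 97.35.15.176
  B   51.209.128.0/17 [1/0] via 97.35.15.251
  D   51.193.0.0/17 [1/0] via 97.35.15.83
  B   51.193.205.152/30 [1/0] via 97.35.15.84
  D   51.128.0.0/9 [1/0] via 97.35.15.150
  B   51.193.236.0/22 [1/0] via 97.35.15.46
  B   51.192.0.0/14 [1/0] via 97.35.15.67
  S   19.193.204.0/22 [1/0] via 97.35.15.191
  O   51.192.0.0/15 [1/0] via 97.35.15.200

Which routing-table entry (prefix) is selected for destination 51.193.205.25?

51.192.0.0/15

Entries matching 51.193.205.25:
  0.0.0.0/0 (default, matches everything)
  51.128.0.0/9 (51.128.0.0 - 51.255.255.255)
  51.192.0.0/14 (51.192.0.0 - 51.195.255.255)
  51.192.0.0/15 (51.192.0.0 - 51.193.255.255)
Most specific is 51.192.0.0/15.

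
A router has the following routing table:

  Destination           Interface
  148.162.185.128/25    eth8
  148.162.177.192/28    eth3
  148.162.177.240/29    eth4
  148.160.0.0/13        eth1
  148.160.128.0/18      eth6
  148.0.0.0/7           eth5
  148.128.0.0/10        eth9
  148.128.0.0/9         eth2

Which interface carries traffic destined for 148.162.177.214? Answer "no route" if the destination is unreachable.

eth1

Routes whose prefix contains 148.162.177.214:
  148.0.0.0/7 (148.0.0.0 - 149.255.255.255) -> eth5
  148.128.0.0/9 (148.128.0.0 - 148.255.255.255) -> eth2
  148.128.0.0/10 (148.128.0.0 - 148.191.255.255) -> eth9
  148.160.0.0/13 (148.160.0.0 - 148.167.255.255) -> eth1
More-specific entries that do NOT match:
  148.162.177.240/29 (148.162.177.240 - 148.162.177.247) does not contain 148.162.177.214
  148.162.177.192/28 (148.162.177.192 - 148.162.177.207) does not contain 148.162.177.214
  148.162.185.128/25 (148.162.185.128 - 148.162.185.255) does not contain 148.162.177.214
  148.160.128.0/18 (148.160.128.0 - 148.160.191.255) does not contain 148.162.177.214
Longest matching prefix is /13 -> interface eth1.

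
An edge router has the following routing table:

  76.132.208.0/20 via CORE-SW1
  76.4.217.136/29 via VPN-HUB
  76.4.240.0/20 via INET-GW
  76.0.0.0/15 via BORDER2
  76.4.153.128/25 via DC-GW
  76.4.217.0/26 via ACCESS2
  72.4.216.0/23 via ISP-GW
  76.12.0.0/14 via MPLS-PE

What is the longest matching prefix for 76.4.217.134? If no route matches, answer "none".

76.4.217.134 is outside every listed prefix and there is no default route.

none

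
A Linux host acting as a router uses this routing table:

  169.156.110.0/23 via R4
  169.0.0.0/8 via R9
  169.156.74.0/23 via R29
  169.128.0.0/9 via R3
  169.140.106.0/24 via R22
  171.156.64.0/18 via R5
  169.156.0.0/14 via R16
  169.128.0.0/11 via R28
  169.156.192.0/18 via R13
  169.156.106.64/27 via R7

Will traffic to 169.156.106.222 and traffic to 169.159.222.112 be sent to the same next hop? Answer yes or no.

169.156.106.222: longest match 169.156.0.0/14 -> R16
169.159.222.112: longest match 169.156.0.0/14 -> R16

yes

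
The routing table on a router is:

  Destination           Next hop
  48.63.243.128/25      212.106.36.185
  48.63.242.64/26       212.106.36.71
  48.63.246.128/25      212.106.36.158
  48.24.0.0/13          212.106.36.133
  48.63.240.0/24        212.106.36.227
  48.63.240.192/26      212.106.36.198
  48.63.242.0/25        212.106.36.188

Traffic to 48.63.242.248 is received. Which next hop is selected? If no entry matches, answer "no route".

no route

No entry's prefix contains 48.63.242.248; there is no default route.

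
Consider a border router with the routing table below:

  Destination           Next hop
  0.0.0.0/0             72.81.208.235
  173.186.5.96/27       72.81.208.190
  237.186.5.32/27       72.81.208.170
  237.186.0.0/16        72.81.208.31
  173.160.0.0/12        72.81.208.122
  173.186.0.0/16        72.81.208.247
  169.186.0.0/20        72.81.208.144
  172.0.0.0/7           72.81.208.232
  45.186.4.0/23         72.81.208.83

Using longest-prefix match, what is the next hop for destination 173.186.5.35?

Routes whose prefix contains 173.186.5.35:
  0.0.0.0/0 (default, matches everything) -> 72.81.208.235
  172.0.0.0/7 (172.0.0.0 - 173.255.255.255) -> 72.81.208.232
  173.186.0.0/16 (173.186.0.0 - 173.186.255.255) -> 72.81.208.247
More-specific entries that do NOT match:
  173.186.5.96/27 (173.186.5.96 - 173.186.5.127) does not contain 173.186.5.35
  237.186.5.32/27 (237.186.5.32 - 237.186.5.63) does not contain 173.186.5.35
  45.186.4.0/23 (45.186.4.0 - 45.186.5.255) does not contain 173.186.5.35
  169.186.0.0/20 (169.186.0.0 - 169.186.15.255) does not contain 173.186.5.35
Longest matching prefix is /16 -> next hop 72.81.208.247.

72.81.208.247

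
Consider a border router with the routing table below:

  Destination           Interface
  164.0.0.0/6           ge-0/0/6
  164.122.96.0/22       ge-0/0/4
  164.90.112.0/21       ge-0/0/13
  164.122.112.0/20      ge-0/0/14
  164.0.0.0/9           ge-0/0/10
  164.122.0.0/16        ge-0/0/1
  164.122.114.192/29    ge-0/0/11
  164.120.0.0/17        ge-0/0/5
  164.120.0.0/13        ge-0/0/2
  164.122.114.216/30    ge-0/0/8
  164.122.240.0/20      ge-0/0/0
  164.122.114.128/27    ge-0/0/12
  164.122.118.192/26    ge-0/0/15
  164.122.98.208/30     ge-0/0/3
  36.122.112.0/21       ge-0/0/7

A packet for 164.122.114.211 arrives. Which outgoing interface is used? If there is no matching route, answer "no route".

Routes whose prefix contains 164.122.114.211:
  164.0.0.0/6 (164.0.0.0 - 167.255.255.255) -> ge-0/0/6
  164.0.0.0/9 (164.0.0.0 - 164.127.255.255) -> ge-0/0/10
  164.120.0.0/13 (164.120.0.0 - 164.127.255.255) -> ge-0/0/2
  164.122.0.0/16 (164.122.0.0 - 164.122.255.255) -> ge-0/0/1
  164.122.112.0/20 (164.122.112.0 - 164.122.127.255) -> ge-0/0/14
More-specific entries that do NOT match:
  164.122.114.216/30 (164.122.114.216 - 164.122.114.219) does not contain 164.122.114.211
  164.122.98.208/30 (164.122.98.208 - 164.122.98.211) does not contain 164.122.114.211
  164.122.114.192/29 (164.122.114.192 - 164.122.114.199) does not contain 164.122.114.211
  164.122.114.128/27 (164.122.114.128 - 164.122.114.159) does not contain 164.122.114.211
  164.122.118.192/26 (164.122.118.192 - 164.122.118.255) does not contain 164.122.114.211
  164.122.96.0/22 (164.122.96.0 - 164.122.99.255) does not contain 164.122.114.211
  164.90.112.0/21 (164.90.112.0 - 164.90.119.255) does not contain 164.122.114.211
  36.122.112.0/21 (36.122.112.0 - 36.122.119.255) does not contain 164.122.114.211
Longest matching prefix is /20 -> interface ge-0/0/14.

ge-0/0/14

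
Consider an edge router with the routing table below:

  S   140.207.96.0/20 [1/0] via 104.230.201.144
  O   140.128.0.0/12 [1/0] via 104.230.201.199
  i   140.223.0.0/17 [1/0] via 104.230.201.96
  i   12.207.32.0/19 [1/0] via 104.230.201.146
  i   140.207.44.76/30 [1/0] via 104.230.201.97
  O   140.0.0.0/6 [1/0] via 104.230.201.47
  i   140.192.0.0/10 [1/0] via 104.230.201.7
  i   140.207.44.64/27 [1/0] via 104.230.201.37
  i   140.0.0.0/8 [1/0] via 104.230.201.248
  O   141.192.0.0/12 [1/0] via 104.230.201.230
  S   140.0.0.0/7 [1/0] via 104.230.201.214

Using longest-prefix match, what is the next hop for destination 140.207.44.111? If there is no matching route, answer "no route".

104.230.201.7

Routes whose prefix contains 140.207.44.111:
  140.0.0.0/6 (140.0.0.0 - 143.255.255.255) -> 104.230.201.47
  140.0.0.0/7 (140.0.0.0 - 141.255.255.255) -> 104.230.201.214
  140.0.0.0/8 (140.0.0.0 - 140.255.255.255) -> 104.230.201.248
  140.192.0.0/10 (140.192.0.0 - 140.255.255.255) -> 104.230.201.7
More-specific entries that do NOT match:
  140.207.44.76/30 (140.207.44.76 - 140.207.44.79) does not contain 140.207.44.111
  140.207.44.64/27 (140.207.44.64 - 140.207.44.95) does not contain 140.207.44.111
  140.207.96.0/20 (140.207.96.0 - 140.207.111.255) does not contain 140.207.44.111
  12.207.32.0/19 (12.207.32.0 - 12.207.63.255) does not contain 140.207.44.111
  140.223.0.0/17 (140.223.0.0 - 140.223.127.255) does not contain 140.207.44.111
  140.128.0.0/12 (140.128.0.0 - 140.143.255.255) does not contain 140.207.44.111
  141.192.0.0/12 (141.192.0.0 - 141.207.255.255) does not contain 140.207.44.111
Longest matching prefix is /10 -> next hop 104.230.201.7.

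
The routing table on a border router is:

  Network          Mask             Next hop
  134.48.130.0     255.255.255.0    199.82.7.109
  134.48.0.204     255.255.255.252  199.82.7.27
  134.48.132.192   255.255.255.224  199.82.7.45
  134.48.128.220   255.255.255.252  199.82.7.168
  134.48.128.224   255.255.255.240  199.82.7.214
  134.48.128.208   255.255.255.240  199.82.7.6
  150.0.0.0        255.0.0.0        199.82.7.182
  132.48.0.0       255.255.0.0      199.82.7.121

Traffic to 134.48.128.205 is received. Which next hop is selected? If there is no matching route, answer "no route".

no route

No entry's prefix contains 134.48.128.205; there is no default route.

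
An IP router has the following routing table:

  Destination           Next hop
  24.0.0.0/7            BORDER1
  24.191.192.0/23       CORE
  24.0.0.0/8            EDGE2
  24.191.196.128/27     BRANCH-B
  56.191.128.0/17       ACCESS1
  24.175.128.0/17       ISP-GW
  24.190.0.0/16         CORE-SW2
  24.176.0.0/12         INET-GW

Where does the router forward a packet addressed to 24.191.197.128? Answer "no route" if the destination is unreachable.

Routes whose prefix contains 24.191.197.128:
  24.0.0.0/7 (24.0.0.0 - 25.255.255.255) -> BORDER1
  24.0.0.0/8 (24.0.0.0 - 24.255.255.255) -> EDGE2
  24.176.0.0/12 (24.176.0.0 - 24.191.255.255) -> INET-GW
More-specific entries that do NOT match:
  24.191.196.128/27 (24.191.196.128 - 24.191.196.159) does not contain 24.191.197.128
  24.191.192.0/23 (24.191.192.0 - 24.191.193.255) does not contain 24.191.197.128
  56.191.128.0/17 (56.191.128.0 - 56.191.255.255) does not contain 24.191.197.128
  24.175.128.0/17 (24.175.128.0 - 24.175.255.255) does not contain 24.191.197.128
  24.190.0.0/16 (24.190.0.0 - 24.190.255.255) does not contain 24.191.197.128
Longest matching prefix is /12 -> next hop INET-GW.

INET-GW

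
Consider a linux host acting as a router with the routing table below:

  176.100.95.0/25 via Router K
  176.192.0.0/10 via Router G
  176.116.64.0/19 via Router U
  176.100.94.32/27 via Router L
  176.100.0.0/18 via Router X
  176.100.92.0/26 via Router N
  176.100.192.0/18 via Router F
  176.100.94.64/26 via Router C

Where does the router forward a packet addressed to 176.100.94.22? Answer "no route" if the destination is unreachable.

No entry's prefix contains 176.100.94.22; there is no default route.

no route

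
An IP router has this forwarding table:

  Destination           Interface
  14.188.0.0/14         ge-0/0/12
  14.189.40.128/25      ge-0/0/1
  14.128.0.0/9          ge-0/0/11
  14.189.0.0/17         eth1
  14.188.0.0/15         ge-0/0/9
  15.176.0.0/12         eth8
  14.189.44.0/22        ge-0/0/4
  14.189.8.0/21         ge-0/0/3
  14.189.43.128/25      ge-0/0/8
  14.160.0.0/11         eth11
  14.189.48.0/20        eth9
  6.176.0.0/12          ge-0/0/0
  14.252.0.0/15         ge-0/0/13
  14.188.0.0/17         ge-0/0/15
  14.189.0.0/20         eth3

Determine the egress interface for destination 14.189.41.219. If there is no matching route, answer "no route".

Routes whose prefix contains 14.189.41.219:
  14.128.0.0/9 (14.128.0.0 - 14.255.255.255) -> ge-0/0/11
  14.160.0.0/11 (14.160.0.0 - 14.191.255.255) -> eth11
  14.188.0.0/14 (14.188.0.0 - 14.191.255.255) -> ge-0/0/12
  14.188.0.0/15 (14.188.0.0 - 14.189.255.255) -> ge-0/0/9
  14.189.0.0/17 (14.189.0.0 - 14.189.127.255) -> eth1
More-specific entries that do NOT match:
  14.189.40.128/25 (14.189.40.128 - 14.189.40.255) does not contain 14.189.41.219
  14.189.43.128/25 (14.189.43.128 - 14.189.43.255) does not contain 14.189.41.219
  14.189.44.0/22 (14.189.44.0 - 14.189.47.255) does not contain 14.189.41.219
  14.189.8.0/21 (14.189.8.0 - 14.189.15.255) does not contain 14.189.41.219
  14.189.48.0/20 (14.189.48.0 - 14.189.63.255) does not contain 14.189.41.219
  14.189.0.0/20 (14.189.0.0 - 14.189.15.255) does not contain 14.189.41.219
Longest matching prefix is /17 -> interface eth1.

eth1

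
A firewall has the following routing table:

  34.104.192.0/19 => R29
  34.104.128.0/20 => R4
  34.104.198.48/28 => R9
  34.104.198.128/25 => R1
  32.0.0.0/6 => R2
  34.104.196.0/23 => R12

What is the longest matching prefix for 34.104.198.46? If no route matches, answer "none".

Entries matching 34.104.198.46:
  32.0.0.0/6 (32.0.0.0 - 35.255.255.255)
  34.104.192.0/19 (34.104.192.0 - 34.104.223.255)
Most specific is 34.104.192.0/19.

34.104.192.0/19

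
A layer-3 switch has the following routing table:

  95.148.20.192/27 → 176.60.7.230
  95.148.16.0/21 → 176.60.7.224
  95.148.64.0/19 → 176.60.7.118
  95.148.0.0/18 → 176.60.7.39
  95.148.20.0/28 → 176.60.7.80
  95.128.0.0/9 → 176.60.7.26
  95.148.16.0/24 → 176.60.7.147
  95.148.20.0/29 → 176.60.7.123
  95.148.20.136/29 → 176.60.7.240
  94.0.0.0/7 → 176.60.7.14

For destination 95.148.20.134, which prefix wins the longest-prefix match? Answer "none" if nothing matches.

Entries matching 95.148.20.134:
  94.0.0.0/7 (94.0.0.0 - 95.255.255.255)
  95.128.0.0/9 (95.128.0.0 - 95.255.255.255)
  95.148.0.0/18 (95.148.0.0 - 95.148.63.255)
  95.148.16.0/21 (95.148.16.0 - 95.148.23.255)
Most specific is 95.148.16.0/21.

95.148.16.0/21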